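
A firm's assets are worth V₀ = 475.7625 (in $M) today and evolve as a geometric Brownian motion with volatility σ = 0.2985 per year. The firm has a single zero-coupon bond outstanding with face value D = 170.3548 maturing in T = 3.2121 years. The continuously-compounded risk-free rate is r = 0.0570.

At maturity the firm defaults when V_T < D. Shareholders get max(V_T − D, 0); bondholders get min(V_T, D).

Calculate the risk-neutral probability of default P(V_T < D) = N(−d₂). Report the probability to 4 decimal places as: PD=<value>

PD=0.0230

Apply the equity-as-call identities (strike 170.3548, horizon 3.2121 years):
d₁ = [ln(V₀/D) + (r + σ²/2)T] / (σ√T)
   = [ln(475.7625/170.3548) + (0.0570 + 0.5·0.2985²)·3.2121] / (0.2985·√3.2121)
   = [1.027035 + 0.326192] / 0.534982 = 2.529485
d₂ = d₁ − σ√T = 2.529485 − 0.534982 = 1.994503
risk-neutral PD = N(−d₂) = N(-1.994503) = 0.023049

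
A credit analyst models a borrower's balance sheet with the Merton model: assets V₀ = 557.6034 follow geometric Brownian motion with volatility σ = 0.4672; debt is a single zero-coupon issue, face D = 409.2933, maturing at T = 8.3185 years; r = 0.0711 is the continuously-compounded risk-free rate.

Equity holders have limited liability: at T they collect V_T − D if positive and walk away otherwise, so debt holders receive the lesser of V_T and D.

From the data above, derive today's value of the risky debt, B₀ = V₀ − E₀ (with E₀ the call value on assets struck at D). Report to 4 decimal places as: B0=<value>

Work the structural quantities from V₀ = 557.6034 against face 409.2933:
d₁ = [ln(V₀/D) + (r + σ²/2)T] / (σ√T)
   = [ln(557.6034/409.2933) + (0.0711 + 0.5·0.4672²)·8.3185] / (0.4672·√8.3185)
   = [0.309216 + 1.499309] / 1.347489 = 1.342144
d₂ = d₁ − σ√T = 1.342144 − 1.347489 = -0.005345
N(d₁) = 0.910225,  N(d₂) = 0.497868,  e^(−rT) = 0.553527
E₀ = V₀·N(d₁) − D·e^(−rT)·N(d₂)
   = 557.6034·0.910225 − 409.2933·0.553527·0.497868 = 394.750493
B₀ = V₀ − E₀ = 557.6034 − 394.750493 = 162.852907

B0=162.8529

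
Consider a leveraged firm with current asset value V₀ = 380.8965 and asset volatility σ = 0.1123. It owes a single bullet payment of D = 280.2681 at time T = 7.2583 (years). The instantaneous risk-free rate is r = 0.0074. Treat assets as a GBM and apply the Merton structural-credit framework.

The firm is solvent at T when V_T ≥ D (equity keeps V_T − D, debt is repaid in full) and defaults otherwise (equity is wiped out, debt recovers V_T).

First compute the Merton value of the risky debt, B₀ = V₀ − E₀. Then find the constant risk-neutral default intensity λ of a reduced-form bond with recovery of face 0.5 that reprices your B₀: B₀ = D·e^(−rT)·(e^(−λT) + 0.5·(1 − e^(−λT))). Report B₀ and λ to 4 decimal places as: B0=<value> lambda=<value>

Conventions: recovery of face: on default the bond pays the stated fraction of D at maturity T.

Apply the equity-as-call identities (strike 280.2681, horizon 7.2583 years):
d₁ = [ln(V₀/D) + (r + σ²/2)T] / (σ√T)
   = [ln(380.8965/280.2681) + (0.0074 + 0.5·0.1123²)·7.2583] / (0.1123·√7.2583)
   = [0.306781 + 0.099480] / 0.302550 = 1.342789
d₂ = d₁ − σ√T = 1.342789 − 0.302550 = 1.040238
N(d₁) = 0.910330,  N(d₂) = 0.850885,  e^(−rT) = 0.947706
E₀ = V₀·N(d₁) − D·e^(−rT)·N(d₂)
   = 380.8965·0.910330 − 280.2681·0.947706·0.850885 = 120.736349
B₀ = V₀ − E₀ = 380.8965 − 120.736349 = 260.160151
e^(−λT) = (B₀·e^(rT)/D − 0.5)/(1 − 0.5) = (260.1602·1.055180/280.2681 − 0.5)/0.5 = 0.95895183
λ = −ln(0.95895183)/7.2583 = 0.005775

B0=260.1602 lambda=0.0058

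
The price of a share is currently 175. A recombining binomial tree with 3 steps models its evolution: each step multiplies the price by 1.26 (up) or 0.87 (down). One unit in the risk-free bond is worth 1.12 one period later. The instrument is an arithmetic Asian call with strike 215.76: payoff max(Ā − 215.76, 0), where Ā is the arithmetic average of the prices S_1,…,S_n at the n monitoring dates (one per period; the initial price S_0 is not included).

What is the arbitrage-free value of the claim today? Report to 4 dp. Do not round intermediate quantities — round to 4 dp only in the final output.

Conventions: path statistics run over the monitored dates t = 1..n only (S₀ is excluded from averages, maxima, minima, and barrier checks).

Risk-neutral up-probability p* = (R−d)/(u−d) = (1.12−0.87)/(1.26−0.87) = 0.6410; the claim prices as the p*-weighted sum of path payoffs discounted by R^3.
Enumerate all 2^3 = 8 price paths (U = up ×1.26, D = down ×0.87); each path with k up-moves has probability p*^k·(1−p*)^(3−k).
DDD: Ā=133.3152, payoff=0.0000, prob=0.046258
UDD: Ā=193.0771, payoff=0.0000, prob=0.082604
DUD: Ā=170.3271, payoff=0.0000, prob=0.082604
UUD: Ā=246.6807, payoff=30.9207, prob=0.147508
DDU: Ā=150.5346, payoff=0.0000, prob=0.082604
UDU: Ā=218.0157, payoff=2.2557, prob=0.147508
DUU: Ā=195.2657, payoff=0.0000, prob=0.147508
UUU: Ā=282.7986, payoff=67.0386, prob=0.263406
Price = Σ prob·payoff / R^3 = 22.552161 / 1.404928 = 16.0522

price = 16.0522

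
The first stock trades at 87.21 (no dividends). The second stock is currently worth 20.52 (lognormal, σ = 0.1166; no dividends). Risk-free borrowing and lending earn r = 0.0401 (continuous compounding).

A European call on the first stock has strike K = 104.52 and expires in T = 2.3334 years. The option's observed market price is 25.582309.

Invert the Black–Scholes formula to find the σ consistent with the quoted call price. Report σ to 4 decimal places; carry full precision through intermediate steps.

sigma = 0.5446

At σ = 0.5446 the Black–Scholes value reproduces the quote:
σ√T = 0.5446·√2.3334 = 0.831902
d₁ = (ln(S/K) + (r+σ²/2)T) / (σ√T) = (ln(87.21/104.52) + (0.0401+0.5446²/2)·2.3334) / 0.831902 = (-0.181059 + 0.439600) / 0.831902 = 0.310782
d₂ = d₁ − σ√T = 0.310782 − 0.831902 = -0.521120
e^{−rT} = 0.910675
N(d₁) = 0.622017,  N(d₂) = 0.301142
V = S·N(d₁) − K·e^{−rT}·N(d₂) = 54.246098 − 28.663789 = 25.582309 (the quoted price), and the Black–Scholes price is strictly increasing in σ, so σ is unique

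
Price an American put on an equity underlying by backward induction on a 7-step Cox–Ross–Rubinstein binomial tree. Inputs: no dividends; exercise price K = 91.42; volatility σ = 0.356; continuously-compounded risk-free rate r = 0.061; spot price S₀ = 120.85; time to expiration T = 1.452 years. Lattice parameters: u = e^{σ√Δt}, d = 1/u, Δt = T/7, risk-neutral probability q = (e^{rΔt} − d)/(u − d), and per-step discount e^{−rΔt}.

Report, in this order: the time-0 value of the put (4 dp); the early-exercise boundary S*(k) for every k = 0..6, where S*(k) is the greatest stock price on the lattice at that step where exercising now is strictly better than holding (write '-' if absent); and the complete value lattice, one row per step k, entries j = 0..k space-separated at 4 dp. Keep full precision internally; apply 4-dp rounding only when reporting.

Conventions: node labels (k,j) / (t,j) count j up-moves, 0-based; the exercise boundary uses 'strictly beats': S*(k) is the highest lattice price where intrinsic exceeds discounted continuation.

Δt=0.20743, u=1.17602, d=0.85032, q=0.49865, disc=e^(-rΔt)=0.98743
k=7 terminal: V=max(K-S,0) → 52.5748 37.6959 17.1181 0.0000 0.0000 0.0000 0.0000 0.0000
k=6: j=0 S=45.6829 intr=45.7371 cont=44.5877 V=45.7371[EX]; j=1 S=63.1807 intr=28.2393 cont=27.0898 V=28.2393[EX]; j=2 S=87.3807 intr=4.0393 cont=8.4742 V=8.4742[hold]; j=3 S=120.8500 intr=0.0000 cont=0.0000 V=0.0000[hold]; j=4 S=167.1390 intr=0.0000 cont=0.0000 V=0.0000[hold]; j=5 S=231.1580 intr=0.0000 cont=0.0000 V=0.0000[hold]; j=6 S=319.6980 intr=0.0000 cont=0.0000 V=0.0000[hold]  S*(6)=63.1807
k=5: j=0 S=53.7241 intr=37.6959 cont=36.5465 V=37.6959[EX]; j=1 S=74.3019 intr=17.1181 cont=18.1523 V=18.1523[hold]; j=2 S=102.7617 intr=0.0000 cont=4.1951 V=4.1951[hold]; j=3 S=142.1223 intr=0.0000 cont=0.0000 V=0.0000[hold]; j=4 S=196.5592 intr=0.0000 cont=0.0000 V=0.0000[hold]; j=5 S=271.8469 intr=0.0000 cont=0.0000 V=0.0000[hold]  S*(5)=53.7241
k=4: j=0 S=63.1807 intr=28.2393 cont=27.5991 V=28.2393[EX]; j=1 S=87.3807 intr=4.0393 cont=11.0518 V=11.0518[hold]; j=2 S=120.8500 intr=0.0000 cont=2.0768 V=2.0768[hold]; j=3 S=167.1390 intr=0.0000 cont=0.0000 V=0.0000[hold]; j=4 S=231.1580 intr=0.0000 cont=0.0000 V=0.0000[hold]  S*(4)=63.1807
k=3: j=0 S=74.3019 intr=17.1181 cont=19.4215 V=19.4215[hold]; j=1 S=102.7617 intr=0.0000 cont=6.4937 V=6.4937[hold]; j=2 S=142.1223 intr=0.0000 cont=1.0281 V=1.0281[hold]; j=3 S=196.5592 intr=0.0000 cont=0.0000 V=0.0000[hold]  S*(3)=-
k=2: j=0 S=87.3807 intr=4.0393 cont=12.8119 V=12.8119[hold]; j=1 S=120.8500 intr=0.0000 cont=3.7209 V=3.7209[hold]; j=2 S=167.1390 intr=0.0000 cont=0.5090 V=0.5090[hold]  S*(2)=-
k=1: j=0 S=102.7617 intr=0.0000 cont=8.1746 V=8.1746[hold]; j=1 S=142.1223 intr=0.0000 cont=2.0926 V=2.0926[hold]  S*(1)=-
k=0: j=0 S=120.8500 intr=0.0000 cont=5.0772 V=5.0772[hold]  S*(0)=-

price = 5.0772
boundary = - - - - 63.1807 53.7241 63.1807
tree:
5.0772
8.1746 2.0926
12.8119 3.7209 0.5090
19.4215 6.4937 1.0281 0.0000
28.2393 11.0518 2.0768 0.0000 0.0000
37.6959 18.1523 4.1951 0.0000 0.0000 0.0000
45.7371 28.2393 8.4742 0.0000 0.0000 0.0000 0.0000
52.5748 37.6959 17.1181 0.0000 0.0000 0.0000 0.0000 0.0000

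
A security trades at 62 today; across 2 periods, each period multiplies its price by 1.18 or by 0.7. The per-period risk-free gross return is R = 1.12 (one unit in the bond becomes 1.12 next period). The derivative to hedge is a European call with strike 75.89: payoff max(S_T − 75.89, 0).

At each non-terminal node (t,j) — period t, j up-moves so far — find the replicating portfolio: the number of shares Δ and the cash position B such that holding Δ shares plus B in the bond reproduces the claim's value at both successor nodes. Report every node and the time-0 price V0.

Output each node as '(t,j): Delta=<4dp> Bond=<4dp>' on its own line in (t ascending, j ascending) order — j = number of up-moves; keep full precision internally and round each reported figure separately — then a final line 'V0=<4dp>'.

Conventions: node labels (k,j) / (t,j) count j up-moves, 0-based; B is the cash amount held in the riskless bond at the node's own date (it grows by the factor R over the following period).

(0,0): Delta=0.2740 Bond=-10.6189
(1,0): Delta=0.0000 Bond=0.0000
(1,1): Delta=0.2973 Bond=-13.5922
V0=6.3713

Under the risk-neutral measure, an up-move has probability p* = (R−d)/(u−d) = 0.8750 and values discount at R = 1.12.
Terminal payoffs: V(2,0)=0.0000, V(2,1)=0.0000, V(2,2)=10.4388
(1,0): S=43.4000. Δ = (V_up−V_dn)/(S_up−S_dn) = (0.0000−0.0000)/(51.2120−30.3800) = 0.0000. V = [p*·0.0000 + (1−p*)·0.0000]/1.12 = 0.0000. B = V − Δ·S = 0.0000.
(1,1): S=73.1600. Δ = (V_up−V_dn)/(S_up−S_dn) = (10.4388−0.0000)/(86.3288−51.2120) = 0.2973. V = [p*·10.4388 + (1−p*)·0.0000]/1.12 = 8.1553. B = V − Δ·S = -13.5922.
(0,0): S=62.0000. Δ = (V_up−V_dn)/(S_up−S_dn) = (8.1553−0.0000)/(73.1600−43.4000) = 0.2740. V = [p*·8.1553 + (1−p*)·0.0000]/1.12 = 6.3713. B = V − Δ·S = -10.6189.
Check: Δ(0,0)·S0 + B(0,0) = 6.3713 = V0.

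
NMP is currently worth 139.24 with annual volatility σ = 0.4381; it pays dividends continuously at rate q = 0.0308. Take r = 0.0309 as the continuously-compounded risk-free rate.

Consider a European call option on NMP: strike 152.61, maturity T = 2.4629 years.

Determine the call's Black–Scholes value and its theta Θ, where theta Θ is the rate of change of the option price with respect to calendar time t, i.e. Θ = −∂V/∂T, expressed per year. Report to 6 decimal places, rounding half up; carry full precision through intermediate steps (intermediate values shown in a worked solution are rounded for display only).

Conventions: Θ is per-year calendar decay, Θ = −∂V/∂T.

price = 30.508180
Θ = -6.093977

σ√T = 0.4381·√2.4629 = 0.687538
d₁ = (ln(S/K) + (r−q+σ²/2)T) / (σ√T) = (ln(139.24/152.61) + (0.0309−0.0308+0.4381²/2)·2.4629) / 0.687538 = (-0.091687 + 0.236600) / 0.687538 = 0.210772
d₂ = d₁ − σ√T = 0.210772 − 0.687538 = -0.476766
e^{−rT} = 0.926720
e^{−qT} = 0.926948
N(d₁) = 0.583467,  N(d₂) = 0.316764
Call price V = S·e^{−qT}·N(d₁) − K·e^{−rT}·N(d₂) = 75.307159 − 44.798978 = 30.508180
φ(d₁) = (1/√(2π))·e^{−d₁²/2} = 0.390178
Θ = −S·e^{−qT}·φ(d₁)·σ/(2√T) + q·S·e^{−qT}·N(d₁) − r·K·e^{−rT}·N(d₂) = −7.029150 + 2.319460 − 1.384288 = -6.093977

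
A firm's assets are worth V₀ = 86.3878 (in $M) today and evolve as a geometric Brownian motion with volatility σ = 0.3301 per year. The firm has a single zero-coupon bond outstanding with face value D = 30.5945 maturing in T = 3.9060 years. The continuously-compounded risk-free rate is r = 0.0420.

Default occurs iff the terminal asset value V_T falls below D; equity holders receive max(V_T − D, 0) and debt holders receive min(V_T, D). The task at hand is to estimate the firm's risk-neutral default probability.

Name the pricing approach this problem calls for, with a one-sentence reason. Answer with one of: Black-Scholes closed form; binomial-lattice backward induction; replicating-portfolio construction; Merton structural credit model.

framework: Merton structural credit model

Key observation: a levered firm with one bullet debt due at 3.9060 years is the canonical structural-credit setup: equity is a call on the firm's assets struck at the face value.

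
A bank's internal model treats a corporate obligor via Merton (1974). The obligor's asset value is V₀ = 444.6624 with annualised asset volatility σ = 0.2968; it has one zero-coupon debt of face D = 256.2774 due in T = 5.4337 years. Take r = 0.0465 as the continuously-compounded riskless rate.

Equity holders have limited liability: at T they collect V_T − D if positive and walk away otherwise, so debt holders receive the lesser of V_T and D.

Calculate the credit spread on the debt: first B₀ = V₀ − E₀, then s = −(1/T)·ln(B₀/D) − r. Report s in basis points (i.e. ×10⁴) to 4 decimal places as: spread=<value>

Work the structural quantities from V₀ = 444.6624 against face 256.2774:
d₁ = [ln(V₀/D) + (r + σ²/2)T] / (σ√T)
   = [ln(444.6624/256.2774) + (0.0465 + 0.5·0.2968²)·5.4337] / (0.2968·√5.4337)
   = [0.551055 + 0.491995] / 0.691850 = 1.507625
d₂ = d₁ − σ√T = 1.507625 − 0.691850 = 0.815775
N(d₁) = 0.934175,  N(d₂) = 0.792686,  e^(−rT) = 0.776726
E₀ = V₀·N(d₁) − D·e^(−rT)·N(d₂)
   = 444.6624·0.934175 − 256.2774·0.776726·0.792686 = 257.602401
B₀ = V₀ − E₀ = 444.6624 − 257.602401 = 187.059999
spread = −(1/T)·ln(B₀/D) − r = −(1/5.4337)·ln(187.059999/256.2774) − 0.0465 = 0.01144045
in basis points: 0.01144045 × 10⁴ = 114.4045 bp

spread=114.4045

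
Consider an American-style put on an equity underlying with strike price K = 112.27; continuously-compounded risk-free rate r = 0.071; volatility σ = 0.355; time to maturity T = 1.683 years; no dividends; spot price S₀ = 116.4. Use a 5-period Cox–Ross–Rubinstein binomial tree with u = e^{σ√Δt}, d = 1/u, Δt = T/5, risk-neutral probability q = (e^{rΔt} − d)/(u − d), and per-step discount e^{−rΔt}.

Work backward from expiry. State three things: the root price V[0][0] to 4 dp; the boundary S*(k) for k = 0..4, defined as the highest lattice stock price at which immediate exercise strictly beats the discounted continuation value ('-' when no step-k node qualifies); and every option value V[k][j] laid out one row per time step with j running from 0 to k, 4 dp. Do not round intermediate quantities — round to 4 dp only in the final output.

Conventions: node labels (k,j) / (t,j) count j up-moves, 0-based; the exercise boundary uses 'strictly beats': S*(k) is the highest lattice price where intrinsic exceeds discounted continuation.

Δt=0.33660  u=1.22871  d=0.81386  q=0.50699  discount=0.97638
step 5 (expiry): payoffs max(K−S,0) = 70.7063 49.5206 17.5362 0.0000 0.0000 0.0000
step 4: (k=4,j=0): S=51.0695, K−S=61.2005, hold=58.5492 ⇒ V=61.2005 exercise | (k=4,j=1): S=77.1005, K−S=35.1695, hold=32.5182 ⇒ V=35.1695 exercise | (k=4,j=2): S=116.4000, K−S=0.0000, hold=8.4413 ⇒ V=8.4413 continue | (k=4,j=3): S=175.7311, K−S=0.0000, hold=0.0000 ⇒ V=0.0000 continue | (k=4,j=4): S=265.3043, K−S=0.0000, hold=0.0000 ⇒ V=0.0000 continue  boundary S*=77.1005
step 3: (k=3,j=0): S=62.7494, K−S=49.5206, hold=46.8693 ⇒ V=49.5206 exercise | (k=3,j=1): S=94.7338, K−S=17.5362, hold=21.1079 ⇒ V=21.1079 continue | (k=3,j=2): S=143.0213, K−S=0.0000, hold=4.0633 ⇒ V=4.0633 continue | (k=3,j=3): S=215.9218, K−S=0.0000, hold=0.0000 ⇒ V=0.0000 continue  boundary S*=62.7494
step 2: (k=2,j=0): S=77.1005, K−S=35.1695, hold=34.2863 ⇒ V=35.1695 exercise | (k=2,j=1): S=116.4000, K−S=0.0000, hold=12.1720 ⇒ V=12.1720 continue | (k=2,j=2): S=175.7311, K−S=0.0000, hold=1.9559 ⇒ V=1.9559 continue  boundary S*=77.1005
step 1: (k=1,j=0): S=94.7338, K−S=17.5362, hold=22.9547 ⇒ V=22.9547 continue | (k=1,j=1): S=143.0213, K−S=0.0000, hold=6.8274 ⇒ V=6.8274 continue  boundary S*=-
step 0: (k=0,j=0): S=116.4000, K−S=0.0000, hold=14.4293 ⇒ V=14.4293 continue  boundary S*=-

price = 14.4293
boundary = - - 77.1005 62.7494 77.1005
tree:
14.4293
22.9547 6.8274
35.1695 12.1720 1.9559
49.5206 21.1079 4.0633 0.0000
61.2005 35.1695 8.4413 0.0000 0.0000
70.7063 49.5206 17.5362 0.0000 0.0000 0.0000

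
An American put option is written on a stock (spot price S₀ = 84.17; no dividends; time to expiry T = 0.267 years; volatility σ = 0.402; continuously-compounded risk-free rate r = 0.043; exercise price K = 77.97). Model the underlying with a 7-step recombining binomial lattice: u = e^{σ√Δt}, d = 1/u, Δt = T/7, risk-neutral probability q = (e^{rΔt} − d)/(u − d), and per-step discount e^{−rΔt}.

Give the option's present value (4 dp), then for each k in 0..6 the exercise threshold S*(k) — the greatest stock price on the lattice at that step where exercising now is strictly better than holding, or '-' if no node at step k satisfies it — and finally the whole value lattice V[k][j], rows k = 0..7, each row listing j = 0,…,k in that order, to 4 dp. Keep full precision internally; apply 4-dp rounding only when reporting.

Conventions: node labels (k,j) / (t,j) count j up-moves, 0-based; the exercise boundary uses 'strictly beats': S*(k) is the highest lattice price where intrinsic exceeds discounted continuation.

price = 3.5927
boundary = - - - - 61.4850 66.5068 71.9388
tree:
3.5927
5.5446 1.5798
8.3046 2.6999 0.4231
11.9809 4.5186 0.8223 0.0104
16.4850 7.3485 1.5979 0.0204 0.0000
21.1277 11.4632 3.1046 0.0402 0.0000 0.0000
25.4197 16.4850 6.0312 0.0791 0.0000 0.0000 0.0000
29.3877 21.1277 11.4632 0.1555 0.0000 0.0000 0.0000 0.0000

Δt=0.03814  u=1.08168  d=0.92449  q=0.49083  discount=0.99836
step 7 (expiry): payoffs max(K−S,0) = 29.3877 21.1277 11.4632 0.1555 0.0000 0.0000 0.0000 0.0000
step 6: (k=6,j=0): S=52.5503, K−S=25.4197, hold=25.2920 ⇒ V=25.4197 exercise | (k=6,j=1): S=61.4850, K−S=16.4850, hold=16.3572 ⇒ V=16.4850 exercise | (k=6,j=2): S=71.9388, K−S=6.0312, hold=5.9034 ⇒ V=6.0312 exercise | (k=6,j=3): S=84.1700, K−S=0.0000, hold=0.0791 ⇒ V=0.0791 continue | (k=6,j=4): S=98.4808, K−S=0.0000, hold=0.0000 ⇒ V=0.0000 continue | (k=6,j=5): S=115.2247, K−S=0.0000, hold=0.0000 ⇒ V=0.0000 continue | (k=6,j=6): S=134.8155, K−S=0.0000, hold=0.0000 ⇒ V=0.0000 continue  boundary S*=71.9388
step 5: (k=5,j=0): S=56.8423, K−S=21.1277, hold=20.9999 ⇒ V=21.1277 exercise | (k=5,j=1): S=66.5068, K−S=11.4632, hold=11.3354 ⇒ V=11.4632 exercise | (k=5,j=2): S=77.8145, K−S=0.1555, hold=3.1046 ⇒ V=3.1046 continue | (k=5,j=3): S=91.0446, K−S=0.0000, hold=0.0402 ⇒ V=0.0402 continue | (k=5,j=4): S=106.5243, K−S=0.0000, hold=0.0000 ⇒ V=0.0000 continue | (k=5,j=5): S=124.6358, K−S=0.0000, hold=0.0000 ⇒ V=0.0000 continue  boundary S*=66.5068
step 4: (k=4,j=0): S=61.4850, K−S=16.4850, hold=16.3572 ⇒ V=16.4850 exercise | (k=4,j=1): S=71.9388, K−S=6.0312, hold=7.3485 ⇒ V=7.3485 continue | (k=4,j=2): S=84.1700, K−S=0.0000, hold=1.5979 ⇒ V=1.5979 continue | (k=4,j=3): S=98.4808, K−S=0.0000, hold=0.0204 ⇒ V=0.0204 continue | (k=4,j=4): S=115.2247, K−S=0.0000, hold=0.0000 ⇒ V=0.0000 continue  boundary S*=61.4850
step 3: (k=3,j=0): S=66.5068, K−S=11.4632, hold=11.9809 ⇒ V=11.9809 continue | (k=3,j=1): S=77.8145, K−S=0.1555, hold=4.5186 ⇒ V=4.5186 continue | (k=3,j=2): S=91.0446, K−S=0.0000, hold=0.8223 ⇒ V=0.8223 continue | (k=3,j=3): S=106.5243, K−S=0.0000, hold=0.0104 ⇒ V=0.0104 continue  boundary S*=-
step 2: (k=2,j=0): S=71.9388, K−S=6.0312, hold=8.3046 ⇒ V=8.3046 continue | (k=2,j=1): S=84.1700, K−S=0.0000, hold=2.6999 ⇒ V=2.6999 continue | (k=2,j=2): S=98.4808, K−S=0.0000, hold=0.4231 ⇒ V=0.4231 continue  boundary S*=-
step 1: (k=1,j=0): S=77.8145, K−S=0.1555, hold=5.5446 ⇒ V=5.5446 continue | (k=1,j=1): S=91.0446, K−S=0.0000, hold=1.5798 ⇒ V=1.5798 continue  boundary S*=-
step 0: (k=0,j=0): S=84.1700, K−S=0.0000, hold=3.5927 ⇒ V=3.5927 continue  boundary S*=-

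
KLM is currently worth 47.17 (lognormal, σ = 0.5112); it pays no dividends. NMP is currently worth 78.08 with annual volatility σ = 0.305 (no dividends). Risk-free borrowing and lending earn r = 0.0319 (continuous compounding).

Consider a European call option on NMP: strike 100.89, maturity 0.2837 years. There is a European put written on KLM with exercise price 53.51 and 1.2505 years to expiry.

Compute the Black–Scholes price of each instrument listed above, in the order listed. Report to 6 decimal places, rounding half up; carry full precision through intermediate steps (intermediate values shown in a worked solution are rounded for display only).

[NMP call K=100.89]
σ√T = 0.305·√0.2837 = 0.162454
d₁ = (ln(S/K) + (r+σ²/2)T) / (σ√T) = (ln(78.08/100.89) + (0.0319+0.305²/2)·0.2837) / 0.162454 = (-0.256297 + 0.022246) / 0.162454 = -1.440726
d₂ = d₁ − σ√T = -1.440726 − 0.162454 = -1.603180
e^{−rT} = 0.990991
N(d₁) = 0.074831,  N(d₂) = 0.054447
price = S·N(d₁) − K·e^{−rT}·N(d₂) = 5.842807 − 5.443716 = 0.399090
[KLM put K=53.51]
σ√T = 0.5112·√1.2505 = 0.571653
d₁ = (ln(S/K) + (r+σ²/2)T) / (σ√T) = (ln(47.17/53.51) + (0.0319+0.5112²/2)·1.2505) / 0.571653 = (-0.126110 + 0.203285) / 0.571653 = 0.135002
d₂ = d₁ − σ√T = 0.135002 − 0.571653 = -0.436651
e^{−rT} = 0.960894
N(−d₁) = 0.446305,  N(−d₂) = 0.668818
price = K·e^{−rT}·N(−d₂) − S·N(−d₁) = 34.388912 − 21.052217 = 13.336695

price(NMP call K=100.89) = 0.399090
price(KLM put K=53.51) = 13.336695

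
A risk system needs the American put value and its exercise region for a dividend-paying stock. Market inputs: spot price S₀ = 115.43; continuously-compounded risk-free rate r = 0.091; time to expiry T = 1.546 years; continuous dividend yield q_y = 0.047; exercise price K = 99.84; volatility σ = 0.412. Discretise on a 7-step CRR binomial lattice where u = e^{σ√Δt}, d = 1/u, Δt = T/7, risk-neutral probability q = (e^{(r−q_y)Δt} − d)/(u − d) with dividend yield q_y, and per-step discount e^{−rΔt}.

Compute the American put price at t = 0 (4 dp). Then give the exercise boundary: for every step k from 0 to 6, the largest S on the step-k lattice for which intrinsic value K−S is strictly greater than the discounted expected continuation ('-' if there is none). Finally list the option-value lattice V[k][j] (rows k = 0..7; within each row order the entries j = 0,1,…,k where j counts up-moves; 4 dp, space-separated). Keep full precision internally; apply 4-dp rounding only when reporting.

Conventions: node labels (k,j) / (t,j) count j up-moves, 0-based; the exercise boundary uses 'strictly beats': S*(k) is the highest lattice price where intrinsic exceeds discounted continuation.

price = 11.7257
boundary = - - - 64.5733 53.2064 64.5733 78.3685
tree:
11.7257
17.4647 5.9275
25.2645 9.6496 2.0958
35.2667 15.3649 3.7891 0.3270
46.6336 23.7591 6.8081 0.6377 0.0000
55.9995 35.2667 12.1435 1.2435 0.0000 0.0000
63.7167 46.6336 21.4715 2.4250 0.0000 0.0000 0.0000
70.0755 55.9995 35.2667 4.7291 0.0000 0.0000 0.0000 0.0000

Δt=0.22086, u=1.21364, d=0.82397, q=0.47681, disc=e^(-rΔt)=0.98010
k=7 terminal: V=max(K-S,0) → 70.0755 55.9995 35.2667 4.7291 0.0000 0.0000 0.0000 0.0000
k=6: j=0 S=36.1233 intr=63.7167 cont=62.1032 V=63.7167[EX]; j=1 S=53.2064 intr=46.6336 cont=45.1964 V=46.6336[EX]; j=2 S=78.3685 intr=21.4715 cont=20.2942 V=21.4715[EX]; j=3 S=115.4300 intr=0.0000 cont=2.4250 V=2.4250[hold]; j=4 S=170.0184 intr=0.0000 cont=0.0000 V=0.0000[hold]; j=5 S=250.4224 intr=0.0000 cont=0.0000 V=0.0000[hold]; j=6 S=368.8506 intr=0.0000 cont=0.0000 V=0.0000[hold]  S*(6)=78.3685
k=5: j=0 S=43.8405 intr=55.9995 cont=54.4657 V=55.9995[EX]; j=1 S=64.5733 intr=35.2667 cont=33.9470 V=35.2667[EX]; j=2 S=95.1109 intr=4.7291 cont=12.1435 V=12.1435[hold]; j=3 S=140.0901 intr=0.0000 cont=1.2435 V=1.2435[hold]; j=4 S=206.3405 intr=0.0000 cont=0.0000 V=0.0000[hold]; j=5 S=303.9218 intr=0.0000 cont=0.0000 V=0.0000[hold]  S*(5)=64.5733
k=4: j=0 S=53.2064 intr=46.6336 cont=45.1964 V=46.6336[EX]; j=1 S=78.3685 intr=21.4715 cont=23.7591 V=23.7591[hold]; j=2 S=115.4300 intr=0.0000 cont=6.8081 V=6.8081[hold]; j=3 S=170.0184 intr=0.0000 cont=0.6377 V=0.6377[hold]; j=4 S=250.4224 intr=0.0000 cont=0.0000 V=0.0000[hold]  S*(4)=53.2064
k=3: j=0 S=64.5733 intr=35.2667 cont=35.0160 V=35.2667[EX]; j=1 S=95.1109 intr=4.7291 cont=15.3649 V=15.3649[hold]; j=2 S=140.0901 intr=0.0000 cont=3.7891 V=3.7891[hold]; j=3 S=206.3405 intr=0.0000 cont=0.3270 V=0.3270[hold]  S*(3)=64.5733
k=2: j=0 S=78.3685 intr=21.4715 cont=25.2645 V=25.2645[hold]; j=1 S=115.4300 intr=0.0000 cont=9.6496 V=9.6496[hold]; j=2 S=170.0184 intr=0.0000 cont=2.0958 V=2.0958[hold]  S*(2)=-
k=1: j=0 S=95.1109 intr=4.7291 cont=17.4647 V=17.4647[hold]; j=1 S=140.0901 intr=0.0000 cont=5.9275 V=5.9275[hold]  S*(1)=-
k=0: j=0 S=115.4300 intr=0.0000 cont=11.7257 V=11.7257[hold]  S*(0)=-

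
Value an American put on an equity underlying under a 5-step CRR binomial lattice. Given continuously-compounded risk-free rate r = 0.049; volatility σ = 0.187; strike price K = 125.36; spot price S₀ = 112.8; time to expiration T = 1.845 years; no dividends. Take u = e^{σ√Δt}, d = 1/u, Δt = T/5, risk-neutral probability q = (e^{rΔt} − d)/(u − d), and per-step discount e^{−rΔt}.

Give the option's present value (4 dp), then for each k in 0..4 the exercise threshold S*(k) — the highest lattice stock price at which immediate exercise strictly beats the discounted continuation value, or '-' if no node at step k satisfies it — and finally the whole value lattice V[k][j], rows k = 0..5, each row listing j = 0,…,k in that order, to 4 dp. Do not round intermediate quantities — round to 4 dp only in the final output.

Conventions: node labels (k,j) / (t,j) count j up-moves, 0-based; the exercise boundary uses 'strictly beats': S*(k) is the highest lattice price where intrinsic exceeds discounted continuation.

params: Δt=0.36900 u=1.12030 d=0.89262 q=0.55177 e^(-rΔt)=0.98208
t_5 payoffs: 61.4391 45.1350 24.6724 0.0000 0.0000 0.0000
t_4: node(4,0) S=71.6104 payoff=53.7496 vs cont=51.5033 → 53.7496 [stop]  node(4,1) S=89.8758 payoff=35.4842 vs cont=33.2379 → 35.4842 [stop]  node(4,2) S=112.8000 payoff=12.5600 vs cont=10.8608 → 12.5600 [stop]  node(4,3) S=141.5714 payoff=0.0000 vs cont=0.0000 → 0.0000 [wait]  node(4,4) S=177.6813 payoff=0.0000 vs cont=0.0000 → 0.0000 [wait]  ⇒ S*(4)=112.8000
t_3: node(3,0) S=80.2250 payoff=45.1350 vs cont=42.8888 → 45.1350 [stop]  node(3,1) S=100.6876 payoff=24.6724 vs cont=22.4262 → 24.6724 [stop]  node(3,2) S=126.3695 payoff=0.0000 vs cont=5.5289 → 5.5289 [wait]  node(3,3) S=158.6020 payoff=0.0000 vs cont=0.0000 → 0.0000 [wait]  ⇒ S*(3)=100.6876
t_2: node(2,0) S=89.8758 payoff=35.4842 vs cont=33.2379 → 35.4842 [stop]  node(2,1) S=112.8000 payoff=12.5600 vs cont=13.8568 → 13.8568 [wait]  node(2,2) S=141.5714 payoff=0.0000 vs cont=2.4338 → 2.4338 [wait]  ⇒ S*(2)=89.8758
t_1: node(1,0) S=100.6876 payoff=24.6724 vs cont=23.1289 → 24.6724 [stop]  node(1,1) S=126.3695 payoff=0.0000 vs cont=7.4186 → 7.4186 [wait]  ⇒ S*(1)=100.6876
t_0: node(0,0) S=112.8000 payoff=12.5600 vs cont=14.8808 → 14.8808 [wait]  ⇒ S*(0)=-

price = 14.8808
boundary = - 100.6876 89.8758 100.6876 112.8000
tree:
14.8808
24.6724 7.4186
35.4842 13.8568 2.4338
45.1350 24.6724 5.5289 0.0000
53.7496 35.4842 12.5600 0.0000 0.0000
61.4391 45.1350 24.6724 0.0000 0.0000 0.0000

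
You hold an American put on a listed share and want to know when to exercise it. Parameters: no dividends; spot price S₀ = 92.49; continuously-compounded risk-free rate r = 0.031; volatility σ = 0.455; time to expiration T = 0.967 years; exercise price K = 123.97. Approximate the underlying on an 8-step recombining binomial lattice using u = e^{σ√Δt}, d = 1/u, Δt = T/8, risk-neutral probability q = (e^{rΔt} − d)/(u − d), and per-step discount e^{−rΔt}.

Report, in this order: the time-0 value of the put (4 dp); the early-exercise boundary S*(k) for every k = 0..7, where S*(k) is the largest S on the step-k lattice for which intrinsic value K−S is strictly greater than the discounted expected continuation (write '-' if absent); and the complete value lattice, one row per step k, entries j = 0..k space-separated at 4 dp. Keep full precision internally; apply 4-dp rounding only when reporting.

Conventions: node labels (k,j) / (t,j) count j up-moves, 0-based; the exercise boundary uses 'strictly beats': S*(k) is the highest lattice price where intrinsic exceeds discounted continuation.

price = 36.5433
boundary = - - 67.4051 57.5428 67.4051 78.9575 92.4900 78.9575
tree:
36.5433
46.2160 26.0287
56.5649 35.0229 16.1883
66.4272 45.4409 23.6637 7.9665
74.8464 56.5649 33.3757 13.0028 2.4038
82.0338 66.4272 45.0125 20.6419 4.5729 0.0000
88.1696 74.8464 56.5649 31.4800 8.6990 0.0000 0.0000
93.4076 82.0338 66.4272 45.0125 16.5483 0.0000 0.0000 0.0000
97.8793 88.1696 74.8464 56.5649 31.4800 0.0000 0.0000 0.0000 0.0000

Δt=0.12087  u=1.17139  d=0.85369  q=0.47235  discount=0.99626
step 8 (expiry): payoffs max(K−S,0) = 97.8793 88.1696 74.8464 56.5649 31.4800 0.0000 0.0000 0.0000 0.0000
step 7: (k=7,j=0): S=30.5624, K−S=93.4076, hold=92.9440 ⇒ V=93.4076 exercise | (k=7,j=1): S=41.9362, K−S=82.0338, hold=81.5701 ⇒ V=82.0338 exercise | (k=7,j=2): S=57.5428, K−S=66.4272, hold=65.9635 ⇒ V=66.4272 exercise | (k=7,j=3): S=78.9575, K−S=45.0125, hold=44.5488 ⇒ V=45.0125 exercise | (k=7,j=4): S=108.3418, K−S=15.6282, hold=16.5483 ⇒ V=16.5483 continue | (k=7,j=5): S=148.6614, K−S=0.0000, hold=0.0000 ⇒ V=0.0000 continue | (k=7,j=6): S=203.9861, K−S=0.0000, hold=0.0000 ⇒ V=0.0000 continue | (k=7,j=7): S=279.8999, K−S=0.0000, hold=0.0000 ⇒ V=0.0000 continue  boundary S*=78.9575
step 6: (k=6,j=0): S=35.8004, K−S=88.1696, hold=87.7059 ⇒ V=88.1696 exercise | (k=6,j=1): S=49.1236, K−S=74.8464, hold=74.3827 ⇒ V=74.8464 exercise | (k=6,j=2): S=67.4051, K−S=56.5649, hold=56.1013 ⇒ V=56.5649 exercise | (k=6,j=3): S=92.4900, K−S=31.4800, hold=31.4493 ⇒ V=31.4800 exercise | (k=6,j=4): S=126.9104, K−S=0.0000, hold=8.6990 ⇒ V=8.6990 continue | (k=6,j=5): S=174.1403, K−S=0.0000, hold=0.0000 ⇒ V=0.0000 continue | (k=6,j=6): S=238.9470, K−S=0.0000, hold=0.0000 ⇒ V=0.0000 continue  boundary S*=92.4900
step 5: (k=5,j=0): S=41.9362, K−S=82.0338, hold=81.5701 ⇒ V=82.0338 exercise | (k=5,j=1): S=57.5428, K−S=66.4272, hold=65.9635 ⇒ V=66.4272 exercise | (k=5,j=2): S=78.9575, K−S=45.0125, hold=44.5488 ⇒ V=45.0125 exercise | (k=5,j=3): S=108.3418, K−S=15.6282, hold=20.6419 ⇒ V=20.6419 continue | (k=5,j=4): S=148.6614, K−S=0.0000, hold=4.5729 ⇒ V=4.5729 continue | (k=5,j=5): S=203.9861, K−S=0.0000, hold=0.0000 ⇒ V=0.0000 continue  boundary S*=78.9575
step 4: (k=4,j=0): S=49.1236, K−S=74.8464, hold=74.3827 ⇒ V=74.8464 exercise | (k=4,j=1): S=67.4051, K−S=56.5649, hold=56.1013 ⇒ V=56.5649 exercise | (k=4,j=2): S=92.4900, K−S=31.4800, hold=33.3757 ⇒ V=33.3757 continue | (k=4,j=3): S=126.9104, K−S=0.0000, hold=13.0028 ⇒ V=13.0028 continue | (k=4,j=4): S=174.1403, K−S=0.0000, hold=2.4038 ⇒ V=2.4038 continue  boundary S*=67.4051
step 3: (k=3,j=0): S=57.5428, K−S=66.4272, hold=65.9635 ⇒ V=66.4272 exercise | (k=3,j=1): S=78.9575, K−S=45.0125, hold=45.4409 ⇒ V=45.4409 continue | (k=3,j=2): S=108.3418, K−S=15.6282, hold=23.6637 ⇒ V=23.6637 continue | (k=3,j=3): S=148.6614, K−S=0.0000, hold=7.9665 ⇒ V=7.9665 continue  boundary S*=57.5428
step 2: (k=2,j=0): S=67.4051, K−S=56.5649, hold=56.3029 ⇒ V=56.5649 exercise | (k=2,j=1): S=92.4900, K−S=31.4800, hold=35.0229 ⇒ V=35.0229 continue | (k=2,j=2): S=126.9104, K−S=0.0000, hold=16.1883 ⇒ V=16.1883 continue  boundary S*=67.4051
step 1: (k=1,j=0): S=78.9575, K−S=45.0125, hold=46.2160 ⇒ V=46.2160 continue | (k=1,j=1): S=108.3418, K−S=15.6282, hold=26.0287 ⇒ V=26.0287 continue  boundary S*=-
step 0: (k=0,j=0): S=92.4900, K−S=31.4800, hold=36.5433 ⇒ V=36.5433 continue  boundary S*=-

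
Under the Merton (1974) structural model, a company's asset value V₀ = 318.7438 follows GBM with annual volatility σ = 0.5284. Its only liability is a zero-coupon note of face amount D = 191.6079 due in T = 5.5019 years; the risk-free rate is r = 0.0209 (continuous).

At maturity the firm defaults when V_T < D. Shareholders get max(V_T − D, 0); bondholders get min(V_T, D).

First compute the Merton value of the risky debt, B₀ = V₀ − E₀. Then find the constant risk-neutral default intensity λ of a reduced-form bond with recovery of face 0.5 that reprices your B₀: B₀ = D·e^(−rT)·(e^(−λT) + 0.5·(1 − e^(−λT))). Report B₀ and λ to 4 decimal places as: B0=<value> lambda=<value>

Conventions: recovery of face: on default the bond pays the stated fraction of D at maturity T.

B0=119.1483 lambda=0.1687

Work the structural quantities from V₀ = 318.7438 against face 191.6079:
d₁ = [ln(V₀/D) + (r + σ²/2)T] / (σ√T)
   = [ln(318.7438/191.6079) + (0.0209 + 0.5·0.5284²)·5.5019] / (0.5284·√5.5019)
   = [0.508937 + 0.883073] / 1.239422 = 1.123112
d₂ = d₁ − σ√T = 1.123112 − 1.239422 = -0.116310
N(d₁) = 0.869305,  N(d₂) = 0.453703,  e^(−rT) = 0.891375
E₀ = V₀·N(d₁) − D·e^(−rT)·N(d₂)
   = 318.7438·0.869305 − 191.6079·0.891375·0.453703 = 199.595507
B₀ = V₀ − E₀ = 318.7438 − 199.595507 = 119.148293
e^(−λT) = (B₀·e^(rT)/D − 0.5)/(1 − 0.5) = (119.1483·1.121862/191.6079 − 0.5)/0.5 = 0.39522366
λ = −ln(0.39522366)/5.5019 = 0.168724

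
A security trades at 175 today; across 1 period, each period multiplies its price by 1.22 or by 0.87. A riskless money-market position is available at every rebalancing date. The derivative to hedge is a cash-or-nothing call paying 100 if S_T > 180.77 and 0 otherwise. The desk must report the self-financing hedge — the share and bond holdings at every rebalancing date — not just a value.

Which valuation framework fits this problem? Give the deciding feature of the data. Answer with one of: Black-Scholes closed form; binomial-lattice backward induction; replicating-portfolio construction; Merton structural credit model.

framework: replicating-portfolio construction

Key observation: the mandate to exhibit the hedge at every date and state singles out the replicating-portfolio construction on the 1-period tree with factors 1.22 and 0.87 from 175.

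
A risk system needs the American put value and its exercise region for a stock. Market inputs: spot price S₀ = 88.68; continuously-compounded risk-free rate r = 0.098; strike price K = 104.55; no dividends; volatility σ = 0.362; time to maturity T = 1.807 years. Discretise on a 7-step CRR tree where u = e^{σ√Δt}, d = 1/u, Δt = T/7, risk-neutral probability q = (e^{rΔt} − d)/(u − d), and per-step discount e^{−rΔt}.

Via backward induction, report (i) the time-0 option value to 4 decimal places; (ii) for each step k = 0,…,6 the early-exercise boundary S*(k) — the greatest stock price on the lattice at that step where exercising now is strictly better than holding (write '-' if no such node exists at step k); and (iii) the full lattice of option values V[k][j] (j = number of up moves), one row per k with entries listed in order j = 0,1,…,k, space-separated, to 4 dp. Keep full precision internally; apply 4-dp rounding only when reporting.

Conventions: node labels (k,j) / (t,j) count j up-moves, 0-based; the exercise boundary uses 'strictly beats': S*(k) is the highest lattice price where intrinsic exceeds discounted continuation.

price = 20.3546
boundary = - 73.7817 61.3863 73.7817 61.3863 73.7817 88.6800
tree:
20.3546
30.7683 11.8687
43.1637 19.4732 5.5253
53.4767 30.7683 10.1416 1.5924
62.0571 43.1637 18.0611 3.4269 0.0000
69.1959 53.4767 30.7683 7.3746 0.0000 0.0000
75.1354 62.0571 43.1637 15.8700 0.0000 0.0000 0.0000
80.0771 69.1959 53.4767 30.7683 0.0000 0.0000 0.0000 0.0000

Δt=0.25814, u=1.20192, d=0.83200, q=0.52341, disc=e^(-rΔt)=0.97502
k=7 terminal: V=max(K-S,0) → 80.0771 69.1959 53.4767 30.7683 0.0000 0.0000 0.0000 0.0000
k=6: j=0 S=29.4146 intr=75.1354 cont=72.5237 V=75.1354[EX]; j=1 S=42.4929 intr=62.0571 cont=59.4453 V=62.0571[EX]; j=2 S=61.3863 intr=43.1637 cont=40.5520 V=43.1637[EX]; j=3 S=88.6800 intr=15.8700 cont=14.2976 V=15.8700[EX]; j=4 S=128.1091 intr=0.0000 cont=0.0000 V=0.0000[hold]; j=5 S=185.0694 intr=0.0000 cont=0.0000 V=0.0000[hold]; j=6 S=267.3554 intr=0.0000 cont=0.0000 V=0.0000[hold]  S*(6)=88.6800
k=5: j=0 S=35.3541 intr=69.1959 cont=66.5842 V=69.1959[EX]; j=1 S=51.0733 intr=53.4767 cont=50.8650 V=53.4767[EX]; j=2 S=73.7817 intr=30.7683 cont=28.1566 V=30.7683[EX]; j=3 S=106.5867 intr=0.0000 cont=7.3746 V=7.3746[hold]; j=4 S=153.9775 intr=0.0000 cont=0.0000 V=0.0000[hold]; j=5 S=222.4394 intr=0.0000 cont=0.0000 V=0.0000[hold]  S*(5)=73.7817
k=4: j=0 S=42.4929 intr=62.0571 cont=59.4453 V=62.0571[EX]; j=1 S=61.3863 intr=43.1637 cont=40.5520 V=43.1637[EX]; j=2 S=88.6800 intr=15.8700 cont=18.0611 V=18.0611[hold]; j=3 S=128.1091 intr=0.0000 cont=3.4269 V=3.4269[hold]; j=4 S=185.0694 intr=0.0000 cont=0.0000 V=0.0000[hold]  S*(4)=61.3863
k=3: j=0 S=51.0733 intr=53.4767 cont=50.8650 V=53.4767[EX]; j=1 S=73.7817 intr=30.7683 cont=29.2748 V=30.7683[EX]; j=2 S=106.5867 intr=0.0000 cont=10.1416 V=10.1416[hold]; j=3 S=153.9775 intr=0.0000 cont=1.5924 V=1.5924[hold]  S*(3)=73.7817
k=2: j=0 S=61.3863 intr=43.1637 cont=40.5520 V=43.1637[EX]; j=1 S=88.6800 intr=15.8700 cont=19.4732 V=19.4732[hold]; j=2 S=128.1091 intr=0.0000 cont=5.5253 V=5.5253[hold]  S*(2)=61.3863
k=1: j=0 S=73.7817 intr=30.7683 cont=29.9955 V=30.7683[EX]; j=1 S=106.5867 intr=0.0000 cont=11.8687 V=11.8687[hold]  S*(1)=73.7817
k=0: j=0 S=88.6800 intr=15.8700 cont=20.3546 V=20.3546[hold]  S*(0)=-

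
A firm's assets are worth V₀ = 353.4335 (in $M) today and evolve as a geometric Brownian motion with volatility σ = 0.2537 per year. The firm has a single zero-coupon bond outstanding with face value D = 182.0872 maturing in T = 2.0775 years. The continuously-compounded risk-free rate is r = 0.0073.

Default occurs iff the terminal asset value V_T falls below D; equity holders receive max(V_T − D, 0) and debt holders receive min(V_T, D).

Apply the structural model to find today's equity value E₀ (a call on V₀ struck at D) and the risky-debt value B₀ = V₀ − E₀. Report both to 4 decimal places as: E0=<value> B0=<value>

E0=175.2149 B0=178.2186

Work the structural quantities from V₀ = 353.4335 against face 182.0872:
d₁ = [ln(V₀/D) + (r + σ²/2)T] / (σ√T)
   = [ln(353.4335/182.0872) + (0.0073 + 0.5·0.2537²)·2.0775] / (0.2537·√2.0775)
   = [0.663210 + 0.082024] / 0.365671 = 2.037986
d₂ = d₁ − σ√T = 2.037986 − 0.365671 = 1.672315
N(d₁) = 0.979224,  N(d₂) = 0.952769,  e^(−rT) = 0.984949
E₀ = V₀·N(d₁) − D·e^(−rT)·N(d₂)
   = 353.4335·0.979224 − 182.0872·0.984949·0.952769 = 175.214881
B₀ = V₀ − E₀ = 353.4335 − 175.214881 = 178.218619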